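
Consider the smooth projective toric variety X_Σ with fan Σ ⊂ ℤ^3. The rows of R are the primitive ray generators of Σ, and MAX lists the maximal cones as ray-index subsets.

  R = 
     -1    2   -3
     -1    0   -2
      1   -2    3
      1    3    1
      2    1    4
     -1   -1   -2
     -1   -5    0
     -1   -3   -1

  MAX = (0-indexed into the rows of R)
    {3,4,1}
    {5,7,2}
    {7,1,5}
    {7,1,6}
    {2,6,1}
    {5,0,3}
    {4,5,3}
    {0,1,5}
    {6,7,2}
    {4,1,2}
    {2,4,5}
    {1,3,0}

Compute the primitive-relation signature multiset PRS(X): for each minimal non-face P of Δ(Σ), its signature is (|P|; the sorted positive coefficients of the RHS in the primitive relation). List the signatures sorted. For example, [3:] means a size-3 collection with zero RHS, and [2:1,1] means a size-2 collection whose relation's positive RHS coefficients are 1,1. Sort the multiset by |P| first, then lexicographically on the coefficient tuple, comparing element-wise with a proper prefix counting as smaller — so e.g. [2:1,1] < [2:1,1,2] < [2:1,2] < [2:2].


Minimal non-faces — 14 found among 8 rays, 12 max cones:

  P={0,2}:  v_{0} + v_{2} = 0  so sig = [2:]
  P={3,7}:  v_{3} + v_{7} = 0  so sig = [2:]
  P={0,4}:  v_{0} + v_{4} = v_{3}  so sig = [2:1]
  P={2,3}:  v_{2} + v_{3} = v_{4}  so sig = [2:1]
  P={4,7}:  v_{4} + v_{7} = v_{2}  so sig = [2:1]
  P={0,6}:  v_{0} + v_{6} = v_{1} + v_{7}  so sig = [2:1,1]
  P={0,7}:  v_{0} + v_{7} = v_{1} + v_{5}  so sig = [2:1,1]
  P={3,6}:  v_{3} + v_{6} = v_{1} + v_{2}  so sig = [2:1,1]
  P={4,6}:  v_{4} + v_{6} = v_{1} + 2·v_{2}  so sig = [2:1,2]
  P={5,6}:  v_{5} + v_{6} = 2·v_{7}  so sig = [2:2]
  P={1,4,5}:  v_{1} + v_{4} + v_{5} = 0  so sig = [3:]
  P={1,2,5}:  v_{1} + v_{2} + v_{5} = v_{7}  so sig = [3:1]
  P={1,2,7}:  v_{1} + v_{2} + v_{7} = v_{6}  so sig = [3:1]
  P={1,3,5}:  v_{1} + v_{3} + v_{5} = v_{0}  so sig = [3:1]

Hence PRS(X_Σ) =
    |P|=2: 10 collections, coeffs (), (), (1), (1), (1), (1,1), (1,1), (1,1), (1,2), (2)
    |P|=3: 4 collections, coeffs (), (1), (1), (1)


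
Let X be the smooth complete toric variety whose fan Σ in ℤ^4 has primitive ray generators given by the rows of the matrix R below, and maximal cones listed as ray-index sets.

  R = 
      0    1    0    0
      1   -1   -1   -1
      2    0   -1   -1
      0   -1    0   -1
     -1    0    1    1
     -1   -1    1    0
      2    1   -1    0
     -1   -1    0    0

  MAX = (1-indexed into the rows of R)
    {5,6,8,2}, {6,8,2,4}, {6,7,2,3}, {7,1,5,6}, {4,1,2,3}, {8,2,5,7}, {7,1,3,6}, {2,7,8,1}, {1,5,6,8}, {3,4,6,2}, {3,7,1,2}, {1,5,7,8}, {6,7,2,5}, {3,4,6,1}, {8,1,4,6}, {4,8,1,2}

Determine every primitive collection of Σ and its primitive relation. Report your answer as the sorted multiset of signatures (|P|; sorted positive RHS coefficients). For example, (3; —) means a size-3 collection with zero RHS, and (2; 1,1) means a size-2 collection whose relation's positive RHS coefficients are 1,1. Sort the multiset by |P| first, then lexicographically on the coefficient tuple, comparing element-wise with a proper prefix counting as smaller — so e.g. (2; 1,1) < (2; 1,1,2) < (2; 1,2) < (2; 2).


Δ(Σ) — 8 vertices, 7 min non-faces:

  {3,8}:  v_{3} + v_{8} = v_{2} — sig = (2; 1)
  {4,5}:  v_{4} + v_{5} = v_{6} — sig = (2; 1)
  {4,7}:  v_{4} + v_{7} = v_{3} — sig = (2; 1)
  {3,5}:  v_{3} + v_{5} = v_{6} + v_{7} — sig = (2; 1,1)
  {1,2,5}:  v_{1} + v_{2} + v_{5} = 0 — sig = (3; —)
  {1,2,6}:  v_{1} + v_{2} + v_{6} = v_{4} — sig = (3; 1)
  {6,7,8}:  v_{6} + v_{7} + v_{8} = v_{2} + v_{5} — sig = (3; 1,1)

Hence PRS(X_Σ) =
    (2; 1)
    (2; 1)
    (2; 1)
    (2; 1,1)
    (3; —)
    (3; 1)
    (3; 1,1)


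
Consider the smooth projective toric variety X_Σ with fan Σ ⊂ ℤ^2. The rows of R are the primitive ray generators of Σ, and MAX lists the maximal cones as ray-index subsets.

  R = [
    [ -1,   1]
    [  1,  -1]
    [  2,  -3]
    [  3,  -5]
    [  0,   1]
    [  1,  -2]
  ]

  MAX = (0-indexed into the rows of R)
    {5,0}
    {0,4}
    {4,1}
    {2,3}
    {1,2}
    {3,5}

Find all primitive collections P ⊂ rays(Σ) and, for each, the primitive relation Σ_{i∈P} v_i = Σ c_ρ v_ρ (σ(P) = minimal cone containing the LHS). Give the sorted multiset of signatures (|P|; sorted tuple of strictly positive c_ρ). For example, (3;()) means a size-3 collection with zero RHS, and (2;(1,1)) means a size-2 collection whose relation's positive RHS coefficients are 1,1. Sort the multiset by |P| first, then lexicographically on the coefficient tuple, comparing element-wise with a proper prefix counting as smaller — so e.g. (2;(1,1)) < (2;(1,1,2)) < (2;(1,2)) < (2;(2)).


9 minimal non-faces of Δ(Σ) (on 6 rays):

  P={0,1}:  v_{0} + v_{1} = 0  ⇒ sig = (2;())
  P={0,2}:  v_{0} + v_{2} = v_{5}  ⇒ sig = (2;(1))
  P={1,5}:  v_{1} + v_{5} = v_{2}  ⇒ sig = (2;(1))
  P={2,5}:  v_{2} + v_{5} = v_{3}  ⇒ sig = (2;(1))
  P={4,5}:  v_{4} + v_{5} = v_{1}  ⇒ sig = (2;(1))
  P={3,4}:  v_{3} + v_{4} = v_{1} + v_{2}  ⇒ sig = (2;(1,1))
  P={0,3}:  v_{0} + v_{3} = 2·v_{5}  ⇒ sig = (2;(2))
  P={1,3}:  v_{1} + v_{3} = 2·v_{2}  ⇒ sig = (2;(2))
  P={2,4}:  v_{2} + v_{4} = 2·v_{1}  ⇒ sig = (2;(2))

Sorted signature multiset PRS(X):
{ (2;()),  (2;(1)) ×4,  (2;(1,1)),  (2;(2)) ×3 }


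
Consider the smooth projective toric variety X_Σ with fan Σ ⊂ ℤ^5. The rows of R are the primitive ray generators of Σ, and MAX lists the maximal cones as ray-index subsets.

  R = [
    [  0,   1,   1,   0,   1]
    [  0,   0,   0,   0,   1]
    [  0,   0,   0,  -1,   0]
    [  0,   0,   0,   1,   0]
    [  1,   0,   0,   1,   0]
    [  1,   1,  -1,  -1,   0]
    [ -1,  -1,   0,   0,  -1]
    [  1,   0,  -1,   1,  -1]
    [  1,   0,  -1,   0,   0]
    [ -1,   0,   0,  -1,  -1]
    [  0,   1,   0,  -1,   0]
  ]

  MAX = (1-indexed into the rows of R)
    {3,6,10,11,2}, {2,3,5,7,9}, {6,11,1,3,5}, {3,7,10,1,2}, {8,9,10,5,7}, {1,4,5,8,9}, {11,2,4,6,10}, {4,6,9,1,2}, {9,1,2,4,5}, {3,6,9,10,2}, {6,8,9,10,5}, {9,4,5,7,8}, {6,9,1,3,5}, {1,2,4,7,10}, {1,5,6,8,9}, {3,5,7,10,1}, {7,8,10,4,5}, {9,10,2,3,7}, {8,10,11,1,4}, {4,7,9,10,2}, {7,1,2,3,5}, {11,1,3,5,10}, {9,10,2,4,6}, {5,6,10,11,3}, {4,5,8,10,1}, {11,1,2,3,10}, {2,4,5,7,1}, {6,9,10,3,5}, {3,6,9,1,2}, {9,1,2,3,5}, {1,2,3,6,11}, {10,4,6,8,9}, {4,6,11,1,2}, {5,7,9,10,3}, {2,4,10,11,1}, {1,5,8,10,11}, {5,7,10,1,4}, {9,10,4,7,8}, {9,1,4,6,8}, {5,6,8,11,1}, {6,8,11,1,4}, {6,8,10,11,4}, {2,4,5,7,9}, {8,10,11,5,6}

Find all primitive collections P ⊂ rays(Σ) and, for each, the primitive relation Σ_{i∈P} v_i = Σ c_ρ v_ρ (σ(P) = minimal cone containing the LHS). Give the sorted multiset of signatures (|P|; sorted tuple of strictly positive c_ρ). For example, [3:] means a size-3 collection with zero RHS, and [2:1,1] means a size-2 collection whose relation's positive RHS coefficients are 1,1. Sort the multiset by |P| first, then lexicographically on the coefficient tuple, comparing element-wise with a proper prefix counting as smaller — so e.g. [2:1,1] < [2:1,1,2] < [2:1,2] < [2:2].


The 16 primitive collections of Σ (r=11, n=5):

  {3,4}:  v_{3} + v_{4} = 0  ⇒ sig = [2:]
  {7,11}:  v_{7} + v_{11} = v_{10}  ⇒ sig = [2:1]
  {9,11}:  v_{9} + v_{11} = v_{6}  ⇒ sig = [2:1]
  {2,8}:  v_{2} + v_{8} = v_{4} + v_{9}  ⇒ sig = [2:1,1]
  {6,7}:  v_{6} + v_{7} = v_{9} + v_{10}  ⇒ sig = [2:1,1]
  {3,8}:  v_{3} + v_{8} = v_{5} + v_{9} + v_{10}  ⇒ sig = [2:1,1,1]
  {1,7,9}:  v_{1} + v_{7} + v_{9} = 0  ⇒ sig = [3:]
  {2,5,10}:  v_{2} + v_{5} + v_{10} = 0  ⇒ sig = [3:]
  {1,9,10}:  v_{1} + v_{9} + v_{10} = v_{11}  ⇒ sig = [3:1]
  {2,5,11}:  v_{2} + v_{5} + v_{11} = v_{1} + v_{9}  ⇒ sig = [3:1,1]
  {4,5,11}:  v_{4} + v_{5} + v_{11} = v_{1} + v_{8}  ⇒ sig = [3:1,1]
  {1,7,8}:  v_{1} + v_{7} + v_{8} = v_{4} + v_{5} + v_{10}  ⇒ sig = [3:1,1,1]
  {4,5,6}:  v_{4} + v_{5} + v_{6} = v_{1} + v_{8} + v_{9}  ⇒ sig = [3:1,1,1]
  {2,5,6}:  v_{2} + v_{5} + v_{6} = v_{1} + 2·v_{9}  ⇒ sig = [3:1,2]
  {1,6,10}:  v_{1} + v_{6} + v_{10} = 2·v_{11}  ⇒ sig = [3:2]
  {4,5,9,10}:  v_{4} + v_{5} + v_{9} + v_{10} = v_{8}  ⇒ sig = [4:1]

so the primitive-relation signature multiset is
[[2:], [2:1], [2:1], [2:1,1], [2:1,1], [2:1,1,1], [3:], [3:], [3:1], [3:1,1], [3:1,1], [3:1,1,1], [3:1,1,1], [3:1,2], [3:2], [4:1]]


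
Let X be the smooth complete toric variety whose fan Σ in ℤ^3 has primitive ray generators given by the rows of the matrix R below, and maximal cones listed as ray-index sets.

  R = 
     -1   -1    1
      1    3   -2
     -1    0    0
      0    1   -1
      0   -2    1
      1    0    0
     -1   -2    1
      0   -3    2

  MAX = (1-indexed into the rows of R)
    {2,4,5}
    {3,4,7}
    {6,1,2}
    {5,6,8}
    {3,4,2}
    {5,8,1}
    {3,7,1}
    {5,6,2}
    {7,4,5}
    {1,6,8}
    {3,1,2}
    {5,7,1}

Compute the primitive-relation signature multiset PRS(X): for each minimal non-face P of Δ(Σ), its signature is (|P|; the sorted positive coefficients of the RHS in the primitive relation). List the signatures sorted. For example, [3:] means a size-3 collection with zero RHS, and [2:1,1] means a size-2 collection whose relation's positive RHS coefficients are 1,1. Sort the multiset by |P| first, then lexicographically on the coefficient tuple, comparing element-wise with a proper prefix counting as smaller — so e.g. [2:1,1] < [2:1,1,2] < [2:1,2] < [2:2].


12 minimal non-faces of Δ(Σ) (on 8 rays):

  P = {3,6}:  v_{3} + v_{6} = 0  →  sig = [2:]
  P = {1,4}:  v_{1} + v_{4} = v_{3}  →  sig = [2:1]
  P = {2,7}:  v_{2} + v_{7} = v_{4}  →  sig = [2:1]
  P = {2,8}:  v_{2} + v_{8} = v_{6}  →  sig = [2:1]
  P = {3,5}:  v_{3} + v_{5} = v_{7}  →  sig = [2:1]
  P = {4,8}:  v_{4} + v_{8} = v_{5}  →  sig = [2:1]
  P = {6,7}:  v_{6} + v_{7} = v_{5}  →  sig = [2:1]
  P = {3,8}:  v_{3} + v_{8} = v_{1} + v_{5}  →  sig = [2:1,1]
  P = {4,6}:  v_{4} + v_{6} = v_{2} + v_{5}  →  sig = [2:1,1]
  P = {7,8}:  v_{7} + v_{8} = v_{1} + 2·v_{5}  →  sig = [2:1,2]
  P = {1,2,5}:  v_{1} + v_{2} + v_{5} = 0  →  sig = [3:]
  P = {1,5,6}:  v_{1} + v_{5} + v_{6} = v_{8}  →  sig = [3:1]

Sorted signature multiset PRS(X):
    [2:]
    [2:1]
    [2:1]
    [2:1]
    [2:1]
    [2:1]
    [2:1]
    [2:1,1]
    [2:1,1]
    [2:1,2]
    [3:]
    [3:1]


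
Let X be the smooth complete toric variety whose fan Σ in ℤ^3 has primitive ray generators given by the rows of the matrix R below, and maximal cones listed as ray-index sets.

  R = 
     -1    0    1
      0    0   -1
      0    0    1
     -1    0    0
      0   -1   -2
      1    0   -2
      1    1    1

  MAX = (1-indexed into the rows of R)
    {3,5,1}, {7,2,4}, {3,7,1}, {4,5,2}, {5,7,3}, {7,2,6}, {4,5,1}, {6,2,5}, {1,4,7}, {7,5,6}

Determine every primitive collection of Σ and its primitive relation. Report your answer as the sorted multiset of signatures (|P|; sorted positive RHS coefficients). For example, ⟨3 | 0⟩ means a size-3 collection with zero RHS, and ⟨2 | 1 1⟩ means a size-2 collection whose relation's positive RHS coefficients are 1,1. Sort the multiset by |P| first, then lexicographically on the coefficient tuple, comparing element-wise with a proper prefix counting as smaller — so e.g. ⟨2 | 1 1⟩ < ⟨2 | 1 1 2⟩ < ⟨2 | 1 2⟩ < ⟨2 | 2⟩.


Δ(Σ) — 7 vertices, 9 min non-faces:

  {2,3}:  v_{2} + v_{3} = 0  so sig = ⟨2 | 0⟩
  {1,2}:  v_{1} + v_{2} = v_{4}  so sig = ⟨2 | 1⟩
  {1,6}:  v_{1} + v_{6} = v_{2}  so sig = ⟨2 | 1⟩
  {3,4}:  v_{3} + v_{4} = v_{1}  so sig = ⟨2 | 1⟩
  {3,6}:  v_{3} + v_{6} = v_{5} + v_{7}  so sig = ⟨2 | 1 1⟩
  {4,6}:  v_{4} + v_{6} = 2·v_{2}  so sig = ⟨2 | 2⟩
  {1,5,7}:  v_{1} + v_{5} + v_{7} = 0  so sig = ⟨3 | 0⟩
  {2,5,7}:  v_{2} + v_{5} + v_{7} = v_{6}  so sig = ⟨3 | 1⟩
  {4,5,7}:  v_{4} + v_{5} + v_{7} = v_{2}  so sig = ⟨3 | 1⟩

Sorted signature multiset PRS(X):
[⟨2 | 0⟩, ⟨2 | 1⟩, ⟨2 | 1⟩, ⟨2 | 1⟩, ⟨2 | 1 1⟩, ⟨2 | 2⟩, ⟨3 | 0⟩, ⟨3 | 1⟩, ⟨3 | 1⟩]


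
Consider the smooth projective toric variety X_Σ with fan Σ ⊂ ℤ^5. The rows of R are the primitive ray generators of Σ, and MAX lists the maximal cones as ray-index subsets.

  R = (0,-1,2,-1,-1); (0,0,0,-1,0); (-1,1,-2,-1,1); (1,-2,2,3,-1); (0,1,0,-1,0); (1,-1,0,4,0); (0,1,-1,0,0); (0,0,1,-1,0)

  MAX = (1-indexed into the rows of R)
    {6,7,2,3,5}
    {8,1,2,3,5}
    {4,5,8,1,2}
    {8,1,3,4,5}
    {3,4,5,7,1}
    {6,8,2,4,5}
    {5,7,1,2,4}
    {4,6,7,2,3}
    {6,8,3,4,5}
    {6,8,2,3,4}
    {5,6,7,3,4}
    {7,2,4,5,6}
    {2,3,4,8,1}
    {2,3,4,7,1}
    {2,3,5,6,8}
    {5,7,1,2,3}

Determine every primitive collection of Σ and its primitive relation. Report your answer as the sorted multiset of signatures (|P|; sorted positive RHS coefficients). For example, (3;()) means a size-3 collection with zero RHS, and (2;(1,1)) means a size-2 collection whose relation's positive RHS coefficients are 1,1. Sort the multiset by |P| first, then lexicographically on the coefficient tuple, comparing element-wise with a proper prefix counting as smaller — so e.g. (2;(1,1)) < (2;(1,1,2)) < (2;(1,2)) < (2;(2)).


Minimal non-faces — 3 found among 8 rays, 16 max cones:

  {1,6}:  v_{1} + v_{6} = v_{4} ; sig = (2;(1))
  {7,8}:  v_{7} + v_{8} = v_{5} ; sig = (2;(1))
  {2,3,4,5}:  v_{2} + v_{3} + v_{4} + v_{5} = 0 ; sig = (4;())

Hence PRS(X_Σ) =
    |P|=2: 2 collections, coeffs (1), (1)
    |P|=4: 1 collection, coeffs ()


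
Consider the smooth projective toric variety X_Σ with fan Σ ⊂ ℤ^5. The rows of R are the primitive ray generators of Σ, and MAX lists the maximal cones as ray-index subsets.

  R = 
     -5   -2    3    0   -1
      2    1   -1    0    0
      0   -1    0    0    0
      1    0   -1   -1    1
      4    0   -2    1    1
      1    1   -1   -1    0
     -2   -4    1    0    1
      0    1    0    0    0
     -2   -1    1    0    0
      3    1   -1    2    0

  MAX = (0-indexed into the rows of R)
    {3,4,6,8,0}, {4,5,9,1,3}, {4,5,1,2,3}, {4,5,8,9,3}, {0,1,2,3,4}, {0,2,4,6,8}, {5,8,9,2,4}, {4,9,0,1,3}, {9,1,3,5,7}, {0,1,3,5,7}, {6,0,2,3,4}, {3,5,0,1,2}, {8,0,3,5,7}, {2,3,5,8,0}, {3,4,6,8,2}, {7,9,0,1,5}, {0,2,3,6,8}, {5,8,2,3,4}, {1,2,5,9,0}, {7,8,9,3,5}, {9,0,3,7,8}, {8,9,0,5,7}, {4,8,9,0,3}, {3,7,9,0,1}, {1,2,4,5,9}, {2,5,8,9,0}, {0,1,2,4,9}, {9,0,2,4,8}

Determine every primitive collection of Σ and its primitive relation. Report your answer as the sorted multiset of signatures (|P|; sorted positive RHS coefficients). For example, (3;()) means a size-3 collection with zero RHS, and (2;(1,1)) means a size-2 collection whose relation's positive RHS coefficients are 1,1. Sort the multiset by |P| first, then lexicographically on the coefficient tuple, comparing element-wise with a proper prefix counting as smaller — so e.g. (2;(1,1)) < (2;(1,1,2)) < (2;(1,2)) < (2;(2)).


Δ(Σ) — 10 vertices, 11 min non-faces:

  P={1,8}:  v_{1} + v_{8} = 0  so sig = (2;())
  P={2,7}:  v_{2} + v_{7} = 0  so sig = (2;())
  P={4,7}:  v_{4} + v_{7} = v_{3} + v_{9}  so sig = (2;(1,1))
  P={1,6}:  v_{1} + v_{6} = v_{0} + v_{2} + v_{3} + v_{4}  so sig = (2;(1,1,1,1))
  P={6,7}:  v_{6} + v_{7} = v_{0} + v_{3} + v_{4} + v_{8}  so sig = (2;(1,1,1,1))
  P={5,6}:  v_{5} + v_{6} = 2·v_{2} + v_{3} + v_{8}  so sig = (2;(1,1,2))
  P={6,9}:  v_{6} + v_{9} = v_{0} + 2·v_{4} + v_{8}  so sig = (2;(1,1,2))
  P={0,4,5}:  v_{0} + v_{4} + v_{5} = v_{2}  so sig = (3;(1))
  P={2,3,9}:  v_{2} + v_{3} + v_{9} = v_{4}  so sig = (3;(1))
  P={0,3,5,9}:  v_{0} + v_{3} + v_{5} + v_{9} = 0  so sig = (4;())
  P={0,2,3,4,8}:  v_{0} + v_{2} + v_{3} + v_{4} + v_{8} = v_{6}  so sig = (5;(1))

Hence PRS(X_Σ) =
{ (2;()) ×2,  (2;(1,1)),  (2;(1,1,1,1)) ×2,  (2;(1,1,2)) ×2,  (3;(1)) ×2,  (4;()),  (5;(1)) }


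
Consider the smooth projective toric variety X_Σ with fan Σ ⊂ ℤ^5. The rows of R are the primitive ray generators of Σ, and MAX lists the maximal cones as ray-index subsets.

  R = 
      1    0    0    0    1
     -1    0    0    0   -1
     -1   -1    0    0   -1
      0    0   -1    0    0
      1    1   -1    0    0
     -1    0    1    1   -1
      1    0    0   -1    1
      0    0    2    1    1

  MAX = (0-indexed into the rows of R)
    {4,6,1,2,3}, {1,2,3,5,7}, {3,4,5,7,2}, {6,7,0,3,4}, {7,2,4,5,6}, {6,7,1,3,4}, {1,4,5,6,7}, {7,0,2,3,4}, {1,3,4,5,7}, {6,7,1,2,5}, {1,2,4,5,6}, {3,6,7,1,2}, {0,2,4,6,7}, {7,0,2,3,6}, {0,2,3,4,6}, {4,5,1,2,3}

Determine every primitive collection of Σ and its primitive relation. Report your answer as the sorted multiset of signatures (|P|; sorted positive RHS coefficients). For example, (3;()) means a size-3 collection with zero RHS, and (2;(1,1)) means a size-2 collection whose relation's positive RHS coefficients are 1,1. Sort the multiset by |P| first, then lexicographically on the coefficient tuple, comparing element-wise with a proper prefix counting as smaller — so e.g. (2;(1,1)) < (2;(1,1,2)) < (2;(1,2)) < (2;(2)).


Δ(Σ) — 8 vertices, 5 min non-faces:

  • {0,1}:  v_{0} + v_{1} = 0  →  sig = (2;())
  • {0,5}:  v_{0} + v_{5} = v_{2} + v_{4} + v_{7}  →  sig = (2;(1,1,1))
  • {3,5,6}:  v_{3} + v_{5} + v_{6} = 0  →  sig = (3;())
  • {1,2,4,7}:  v_{1} + v_{2} + v_{4} + v_{7} = v_{5}  →  sig = (4;(1))
  • {2,3,4,6,7}:  v_{2} + v_{3} + v_{4} + v_{6} + v_{7} = v_{0}  →  sig = (5;(1))

so the primitive-relation signature multiset is
    (2;())
    (2;(1,1,1))
    (3;())
    (4;(1))
    (5;(1))


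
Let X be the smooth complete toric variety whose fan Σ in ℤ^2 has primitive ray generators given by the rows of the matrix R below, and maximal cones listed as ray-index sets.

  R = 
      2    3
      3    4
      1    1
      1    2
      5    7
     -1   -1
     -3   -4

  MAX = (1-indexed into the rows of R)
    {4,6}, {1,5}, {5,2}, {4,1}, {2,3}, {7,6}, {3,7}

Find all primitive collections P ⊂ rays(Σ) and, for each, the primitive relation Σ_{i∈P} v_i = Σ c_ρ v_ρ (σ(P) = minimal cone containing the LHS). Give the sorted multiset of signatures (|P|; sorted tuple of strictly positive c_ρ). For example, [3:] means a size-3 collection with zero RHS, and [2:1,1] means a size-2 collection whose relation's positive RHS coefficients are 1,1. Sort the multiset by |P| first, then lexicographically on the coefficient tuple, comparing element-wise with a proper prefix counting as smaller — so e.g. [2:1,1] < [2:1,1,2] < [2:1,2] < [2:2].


Primitive collections (14):

  P={2,7}:  v_{2} + v_{7} = 0  →  sig = [2:]
  P={3,6}:  v_{3} + v_{6} = 0  →  sig = [2:]
  P={1,2}:  v_{1} + v_{2} = v_{5}  →  sig = [2:1]
  P={1,3}:  v_{1} + v_{3} = v_{2}  →  sig = [2:1]
  P={1,6}:  v_{1} + v_{6} = v_{4}  →  sig = [2:1]
  P={1,7}:  v_{1} + v_{7} = v_{6}  →  sig = [2:1]
  P={2,6}:  v_{2} + v_{6} = v_{1}  →  sig = [2:1]
  P={3,4}:  v_{3} + v_{4} = v_{1}  →  sig = [2:1]
  P={5,7}:  v_{5} + v_{7} = v_{1}  →  sig = [2:1]
  P={2,4}:  v_{2} + v_{4} = 2·v_{1}  →  sig = [2:2]
  P={3,5}:  v_{3} + v_{5} = 2·v_{2}  →  sig = [2:2]
  P={4,7}:  v_{4} + v_{7} = 2·v_{6}  →  sig = [2:2]
  P={5,6}:  v_{5} + v_{6} = 2·v_{1}  →  sig = [2:2]
  P={4,5}:  v_{4} + v_{5} = 3·v_{1}  →  sig = [2:3]

Hence PRS(X_Σ) =
{ [2:] ×2,  [2:1] ×7,  [2:2] ×4,  [2:3] }


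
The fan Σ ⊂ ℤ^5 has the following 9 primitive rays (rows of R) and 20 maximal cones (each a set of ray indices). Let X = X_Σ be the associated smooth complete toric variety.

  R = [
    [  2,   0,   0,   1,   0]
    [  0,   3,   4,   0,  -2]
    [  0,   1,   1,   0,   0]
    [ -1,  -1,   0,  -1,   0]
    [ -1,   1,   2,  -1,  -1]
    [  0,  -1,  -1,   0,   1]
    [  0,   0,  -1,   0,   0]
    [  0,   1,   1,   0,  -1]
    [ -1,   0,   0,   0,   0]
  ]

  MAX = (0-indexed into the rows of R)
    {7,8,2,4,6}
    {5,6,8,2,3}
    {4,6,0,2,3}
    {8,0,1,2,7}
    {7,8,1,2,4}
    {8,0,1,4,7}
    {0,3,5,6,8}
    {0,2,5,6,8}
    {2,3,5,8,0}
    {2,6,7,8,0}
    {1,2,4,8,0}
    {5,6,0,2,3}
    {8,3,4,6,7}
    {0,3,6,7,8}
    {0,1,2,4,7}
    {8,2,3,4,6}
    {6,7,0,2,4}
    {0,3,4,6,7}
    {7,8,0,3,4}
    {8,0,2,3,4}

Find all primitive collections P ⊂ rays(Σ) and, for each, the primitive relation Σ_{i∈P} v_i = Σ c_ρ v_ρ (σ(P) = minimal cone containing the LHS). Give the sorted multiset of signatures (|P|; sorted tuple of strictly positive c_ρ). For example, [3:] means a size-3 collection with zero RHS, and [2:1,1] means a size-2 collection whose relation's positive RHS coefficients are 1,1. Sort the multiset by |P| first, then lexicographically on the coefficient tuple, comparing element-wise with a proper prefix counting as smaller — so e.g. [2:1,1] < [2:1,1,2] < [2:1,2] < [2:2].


Minimal non-faces — 9 found among 9 rays, 20 max cones:

  {5,7}:  v_{5} + v_{7} = 0  ⟹  sig = [2:]
  {4,5}:  v_{4} + v_{5} = v_{2} + v_{3}  ⟹  sig = [2:1,1]
  {1,5}:  v_{1} + v_{5} = v_{0} + v_{2} + v_{4} + v_{8}  ⟹  sig = [2:1,1,1,1]
  {1,3}:  v_{1} + v_{3} = v_{0} + 2·v_{4} + v_{8}  ⟹  sig = [2:1,1,2]
  {1,6}:  v_{1} + v_{6} = v_{2} + 2·v_{7}  ⟹  sig = [2:1,2]
  {2,3,7}:  v_{2} + v_{3} + v_{7} = v_{4}  ⟹  sig = [3:1]
  {0,4,6,8}:  v_{0} + v_{4} + v_{6} + v_{8} = v_{7}  ⟹  sig = [4:1]
  {0,2,3,6,8}:  v_{0} + v_{2} + v_{3} + v_{6} + v_{8} = 0  ⟹  sig = [5:]
  {0,2,4,7,8}:  v_{0} + v_{2} + v_{4} + v_{7} + v_{8} = v_{1}  ⟹  sig = [5:1]

Hence PRS(X_Σ) =
{ [2:],  [2:1,1],  [2:1,1,1,1],  [2:1,1,2],  [2:1,2],  [3:1],  [4:1],  [5:],  [5:1] }


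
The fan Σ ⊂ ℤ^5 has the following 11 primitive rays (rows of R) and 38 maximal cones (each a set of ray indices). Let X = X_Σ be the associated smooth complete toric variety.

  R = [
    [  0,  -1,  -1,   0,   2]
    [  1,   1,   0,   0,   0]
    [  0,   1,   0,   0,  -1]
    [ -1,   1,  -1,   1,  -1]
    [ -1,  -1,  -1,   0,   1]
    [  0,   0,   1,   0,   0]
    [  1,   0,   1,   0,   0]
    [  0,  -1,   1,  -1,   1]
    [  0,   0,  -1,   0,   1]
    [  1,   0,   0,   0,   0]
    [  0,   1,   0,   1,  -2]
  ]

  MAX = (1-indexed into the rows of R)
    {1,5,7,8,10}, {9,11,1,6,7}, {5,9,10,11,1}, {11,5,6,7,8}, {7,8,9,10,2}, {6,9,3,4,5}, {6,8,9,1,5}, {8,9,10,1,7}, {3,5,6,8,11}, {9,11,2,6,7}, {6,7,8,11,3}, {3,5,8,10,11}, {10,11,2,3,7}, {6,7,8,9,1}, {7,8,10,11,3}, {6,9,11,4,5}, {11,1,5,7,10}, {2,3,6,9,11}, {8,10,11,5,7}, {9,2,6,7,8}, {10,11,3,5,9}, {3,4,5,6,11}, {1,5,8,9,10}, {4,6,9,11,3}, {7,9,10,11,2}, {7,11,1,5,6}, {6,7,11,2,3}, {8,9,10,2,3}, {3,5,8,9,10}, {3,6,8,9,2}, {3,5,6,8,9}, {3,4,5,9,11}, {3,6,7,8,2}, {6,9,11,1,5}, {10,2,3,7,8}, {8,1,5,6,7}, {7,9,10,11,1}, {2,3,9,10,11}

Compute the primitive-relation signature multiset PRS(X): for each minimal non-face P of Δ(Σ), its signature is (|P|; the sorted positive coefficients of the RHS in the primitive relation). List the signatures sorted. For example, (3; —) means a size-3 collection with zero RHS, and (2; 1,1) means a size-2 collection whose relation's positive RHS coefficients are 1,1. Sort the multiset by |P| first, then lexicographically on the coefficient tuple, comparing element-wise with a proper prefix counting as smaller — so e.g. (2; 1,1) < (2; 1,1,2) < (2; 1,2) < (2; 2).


Σ has 16 primitive collections:

  P={1,3}:  v_{1} + v_{3} = v_{9} ; sig = (2; 1)
  P={2,5}:  v_{2} + v_{5} = v_{9} ; sig = (2; 1)
  P={6,10}:  v_{6} + v_{10} = v_{7} ; sig = (2; 1)
  P={4,10}:  v_{4} + v_{10} = v_{9} + v_{11} ; sig = (2; 1,1)
  P={4,7}:  v_{4} + v_{7} = v_{6} + v_{9} + v_{11} ; sig = (2; 1,1,1)
  P={4,8}:  v_{4} + v_{8} = v_{3} + v_{5} + v_{6} ; sig = (2; 1,1,1)
  P={1,4}:  v_{1} + v_{4} = v_{5} + v_{6} + 2·v_{9} + v_{11} ; sig = (2; 1,1,1,2)
  P={2,4}:  v_{2} + v_{4} = v_{3} + v_{6} + 2·v_{9} + v_{11} ; sig = (2; 1,1,1,2)
  P={1,2}:  v_{1} + v_{2} = v_{7} + 2·v_{9} ; sig = (2; 1,2)
  P={3,5,7}:  v_{3} + v_{5} + v_{7} = 0 ; sig = (3; —)
  P={8,9,11}:  v_{8} + v_{9} + v_{11} = 0 ; sig = (3; —)
  P={3,7,9}:  v_{3} + v_{7} + v_{9} = v_{2} ; sig = (3; 1)
  P={5,7,9}:  v_{5} + v_{7} + v_{9} = v_{1} ; sig = (3; 1)
  P={1,8,11}:  v_{1} + v_{8} + v_{11} = v_{5} + v_{7} ; sig = (3; 1,1)
  P={2,8,11}:  v_{2} + v_{8} + v_{11} = v_{3} + v_{7} ; sig = (3; 1,1)
  P={3,5,6,9,11}:  v_{3} + v_{5} + v_{6} + v_{9} + v_{11} = v_{4} ; sig = (5; 1)

Hence PRS(X_Σ) =
    |P|=2: 9 collections, coeffs (1), (1), (1), (1,1), (1,1,1), (1,1,1), (1,1,1,2), (1,1,1,2), (1,2)
    |P|=3: 6 collections, coeffs (), (), (1), (1), (1,1), (1,1)
    |P|=5: 1 collection, coeffs (1)


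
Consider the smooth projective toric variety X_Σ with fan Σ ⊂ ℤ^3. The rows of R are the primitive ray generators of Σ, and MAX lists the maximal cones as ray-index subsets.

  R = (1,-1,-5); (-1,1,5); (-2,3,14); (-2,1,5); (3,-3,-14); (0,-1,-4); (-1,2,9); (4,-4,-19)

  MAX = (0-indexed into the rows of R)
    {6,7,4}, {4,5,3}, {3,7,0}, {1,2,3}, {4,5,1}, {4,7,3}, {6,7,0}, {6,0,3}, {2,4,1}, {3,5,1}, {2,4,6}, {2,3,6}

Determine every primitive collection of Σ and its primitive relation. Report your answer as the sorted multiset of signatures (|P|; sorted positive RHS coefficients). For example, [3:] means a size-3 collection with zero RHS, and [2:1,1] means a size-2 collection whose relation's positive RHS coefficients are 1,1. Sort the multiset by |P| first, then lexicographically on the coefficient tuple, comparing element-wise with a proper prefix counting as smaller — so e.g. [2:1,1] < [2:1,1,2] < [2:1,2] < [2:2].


Primitive collections (14):

  P = {0,1}:  v_{0} + v_{1} = 0 — sig = [2:]
  P = {0,2}:  v_{0} + v_{2} = v_{6} — sig = [2:1]
  P = {0,4}:  v_{0} + v_{4} = v_{7} — sig = [2:1]
  P = {1,6}:  v_{1} + v_{6} = v_{2} — sig = [2:1]
  P = {1,7}:  v_{1} + v_{7} = v_{4} — sig = [2:1]
  P = {5,6}:  v_{5} + v_{6} = v_{1} — sig = [2:1]
  P = {0,5}:  v_{0} + v_{5} = v_{3} + v_{4} — sig = [2:1,1]
  P = {2,7}:  v_{2} + v_{7} = v_{4} + v_{6} — sig = [2:1,1]
  P = {5,7}:  v_{5} + v_{7} = v_{3} + 2·v_{4} — sig = [2:1,2]
  P = {2,5}:  v_{2} + v_{5} = 2·v_{1} — sig = [2:2]
  P = {3,4,6}:  v_{3} + v_{4} + v_{6} = 0 — sig = [3:]
  P = {1,3,4}:  v_{1} + v_{3} + v_{4} = v_{5} — sig = [3:1]
  P = {2,3,4}:  v_{2} + v_{3} + v_{4} = v_{1} — sig = [3:1]
  P = {3,6,7}:  v_{3} + v_{6} + v_{7} = v_{0} — sig = [3:1]

Sorted signature multiset PRS(X):
    |P|=2: 10 collections, coeffs (), (1), (1), (1), (1), (1), (1,1), (1,1), (1,2), (2)
    |P|=3: 4 collections, coeffs (), (1), (1), (1)


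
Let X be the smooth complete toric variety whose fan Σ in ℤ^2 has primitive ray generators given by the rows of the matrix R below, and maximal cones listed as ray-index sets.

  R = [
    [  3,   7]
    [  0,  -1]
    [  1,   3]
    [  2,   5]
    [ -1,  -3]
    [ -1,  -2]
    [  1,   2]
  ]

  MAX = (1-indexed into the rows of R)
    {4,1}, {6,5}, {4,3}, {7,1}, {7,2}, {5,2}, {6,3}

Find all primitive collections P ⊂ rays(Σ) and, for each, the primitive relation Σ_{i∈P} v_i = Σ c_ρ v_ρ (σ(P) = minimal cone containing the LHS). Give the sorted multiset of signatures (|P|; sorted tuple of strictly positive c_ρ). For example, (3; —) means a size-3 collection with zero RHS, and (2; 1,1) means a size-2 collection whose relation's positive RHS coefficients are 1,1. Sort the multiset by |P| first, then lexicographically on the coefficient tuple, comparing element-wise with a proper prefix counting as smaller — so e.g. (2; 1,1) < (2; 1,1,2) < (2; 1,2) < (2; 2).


Σ has 14 primitive collections:

  {3,5}:  v_{3} + v_{5} = 0 — sig = (2; —)
  {6,7}:  v_{6} + v_{7} = 0 — sig = (2; —)
  {1,6}:  v_{1} + v_{6} = v_{4} — sig = (2; 1)
  {2,3}:  v_{2} + v_{3} = v_{7} — sig = (2; 1)
  {2,6}:  v_{2} + v_{6} = v_{5} — sig = (2; 1)
  {3,7}:  v_{3} + v_{7} = v_{4} — sig = (2; 1)
  {4,5}:  v_{4} + v_{5} = v_{7} — sig = (2; 1)
  {4,6}:  v_{4} + v_{6} = v_{3} — sig = (2; 1)
  {4,7}:  v_{4} + v_{7} = v_{1} — sig = (2; 1)
  {5,7}:  v_{5} + v_{7} = v_{2} — sig = (2; 1)
  {1,3}:  v_{1} + v_{3} = 2·v_{4} — sig = (2; 2)
  {1,5}:  v_{1} + v_{5} = 2·v_{7} — sig = (2; 2)
  {2,4}:  v_{2} + v_{4} = 2·v_{7} — sig = (2; 2)
  {1,2}:  v_{1} + v_{2} = 3·v_{7} — sig = (2; 3)

Sorted signature multiset PRS(X):
    (2; —)
    (2; —)
    (2; 1)
    (2; 1)
    (2; 1)
    (2; 1)
    (2; 1)
    (2; 1)
    (2; 1)
    (2; 1)
    (2; 2)
    (2; 2)
    (2; 2)
    (2; 3)


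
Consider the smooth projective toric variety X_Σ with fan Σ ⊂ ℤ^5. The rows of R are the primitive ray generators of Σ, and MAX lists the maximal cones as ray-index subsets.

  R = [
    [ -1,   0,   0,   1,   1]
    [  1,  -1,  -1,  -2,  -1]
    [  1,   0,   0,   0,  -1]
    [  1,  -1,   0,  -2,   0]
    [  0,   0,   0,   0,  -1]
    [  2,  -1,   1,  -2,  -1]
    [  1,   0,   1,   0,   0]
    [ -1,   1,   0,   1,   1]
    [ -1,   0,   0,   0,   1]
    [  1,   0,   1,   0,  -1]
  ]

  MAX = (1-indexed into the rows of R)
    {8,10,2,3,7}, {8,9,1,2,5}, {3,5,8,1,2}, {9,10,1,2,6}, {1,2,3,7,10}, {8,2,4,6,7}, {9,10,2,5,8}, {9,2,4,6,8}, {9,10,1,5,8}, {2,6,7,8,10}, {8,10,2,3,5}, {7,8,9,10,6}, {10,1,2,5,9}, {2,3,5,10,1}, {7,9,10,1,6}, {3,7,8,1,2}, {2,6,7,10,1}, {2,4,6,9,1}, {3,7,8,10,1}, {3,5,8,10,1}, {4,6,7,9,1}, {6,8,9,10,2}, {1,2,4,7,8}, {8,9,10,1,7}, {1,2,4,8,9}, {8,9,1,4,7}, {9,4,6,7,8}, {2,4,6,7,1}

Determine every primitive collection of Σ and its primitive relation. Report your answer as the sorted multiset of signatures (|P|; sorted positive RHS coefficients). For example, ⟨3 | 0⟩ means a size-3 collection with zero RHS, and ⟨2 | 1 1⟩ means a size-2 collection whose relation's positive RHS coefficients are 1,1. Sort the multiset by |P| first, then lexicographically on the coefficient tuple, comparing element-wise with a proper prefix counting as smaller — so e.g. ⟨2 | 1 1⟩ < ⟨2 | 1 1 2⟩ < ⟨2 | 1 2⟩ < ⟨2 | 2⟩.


Primitive collections (10):

  • {3,9}:  v_{3} + v_{9} = 0  →  sig = ⟨2 | 0⟩
  • {4,10}:  v_{4} + v_{10} = v_{6}  →  sig = ⟨2 | 1⟩
  • {5,7}:  v_{5} + v_{7} = v_{10}  →  sig = ⟨2 | 1⟩
  • {3,4}:  v_{3} + v_{4} = v_{2} + v_{7}  →  sig = ⟨2 | 1 1⟩
  • {3,6}:  v_{3} + v_{6} = v_{2} + v_{7} + v_{10}  →  sig = ⟨2 | 1 1 1⟩
  • {4,5}:  v_{4} + v_{5} = v_{2} + v_{9} + v_{10}  →  sig = ⟨2 | 1 1 1⟩
  • {5,6}:  v_{5} + v_{6} = v_{2} + v_{9} + 2·v_{10}  →  sig = ⟨2 | 1 1 2⟩
  • {2,7,9}:  v_{2} + v_{7} + v_{9} = v_{4}  →  sig = ⟨3 | 1⟩
  • {1,6,8}:  v_{1} + v_{6} + v_{8} = v_{7} + v_{9}  →  sig = ⟨3 | 1 1⟩
  • {1,2,8,10}:  v_{1} + v_{2} + v_{8} + v_{10} = 0  →  sig = ⟨4 | 0⟩

Signatures (|P|; sorted positive RHS coefficients), sorted:
    |P|=2: 7 collections, coeffs (), (1), (1), (1,1), (1,1,1), (1,1,1), (1,1,2)
    |P|=3: 2 collections, coeffs (1), (1,1)
    |P|=4: 1 collection, coeffs ()


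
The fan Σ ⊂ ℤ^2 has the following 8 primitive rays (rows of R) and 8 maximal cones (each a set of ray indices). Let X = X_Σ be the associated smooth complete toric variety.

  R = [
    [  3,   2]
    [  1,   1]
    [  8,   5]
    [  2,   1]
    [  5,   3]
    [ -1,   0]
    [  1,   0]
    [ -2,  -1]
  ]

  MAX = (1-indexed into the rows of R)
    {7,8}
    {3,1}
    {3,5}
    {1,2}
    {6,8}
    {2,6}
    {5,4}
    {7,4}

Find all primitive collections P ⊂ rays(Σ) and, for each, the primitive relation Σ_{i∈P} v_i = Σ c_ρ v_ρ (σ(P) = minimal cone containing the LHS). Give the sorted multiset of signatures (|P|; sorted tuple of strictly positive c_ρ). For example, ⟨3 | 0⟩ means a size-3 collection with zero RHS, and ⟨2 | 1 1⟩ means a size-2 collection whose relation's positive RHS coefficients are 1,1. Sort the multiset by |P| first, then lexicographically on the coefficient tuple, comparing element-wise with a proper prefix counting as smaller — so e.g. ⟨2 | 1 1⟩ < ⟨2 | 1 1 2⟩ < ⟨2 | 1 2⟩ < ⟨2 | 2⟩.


20 collections generate NE(X_Σ); each relation:

  • {4,8}:  v_{4} + v_{8} = 0  ⟹  sig = ⟨2 | 0⟩
  • {6,7}:  v_{6} + v_{7} = 0  ⟹  sig = ⟨2 | 0⟩
  • {1,4}:  v_{1} + v_{4} = v_{5}  ⟹  sig = ⟨2 | 1⟩
  • {1,5}:  v_{1} + v_{5} = v_{3}  ⟹  sig = ⟨2 | 1⟩
  • {1,8}:  v_{1} + v_{8} = v_{2}  ⟹  sig = ⟨2 | 1⟩
  • {2,4}:  v_{2} + v_{4} = v_{1}  ⟹  sig = ⟨2 | 1⟩
  • {2,7}:  v_{2} + v_{7} = v_{4}  ⟹  sig = ⟨2 | 1⟩
  • {2,8}:  v_{2} + v_{8} = v_{6}  ⟹  sig = ⟨2 | 1⟩
  • {4,6}:  v_{4} + v_{6} = v_{2}  ⟹  sig = ⟨2 | 1⟩
  • {5,8}:  v_{5} + v_{8} = v_{1}  ⟹  sig = ⟨2 | 1⟩
  • {5,6}:  v_{5} + v_{6} = v_{1} + v_{2}  ⟹  sig = ⟨2 | 1 1⟩
  • {3,6}:  v_{3} + v_{6} = 2·v_{1} + v_{2}  ⟹  sig = ⟨2 | 1 2⟩
  • {3,7}:  v_{3} + v_{7} = 2·v_{4} + v_{5}  ⟹  sig = ⟨2 | 1 2⟩
  • {1,6}:  v_{1} + v_{6} = 2·v_{2}  ⟹  sig = ⟨2 | 2⟩
  • {1,7}:  v_{1} + v_{7} = 2·v_{4}  ⟹  sig = ⟨2 | 2⟩
  • {2,5}:  v_{2} + v_{5} = 2·v_{1}  ⟹  sig = ⟨2 | 2⟩
  • {3,4}:  v_{3} + v_{4} = 2·v_{5}  ⟹  sig = ⟨2 | 2⟩
  • {3,8}:  v_{3} + v_{8} = 2·v_{1}  ⟹  sig = ⟨2 | 2⟩
  • {2,3}:  v_{2} + v_{3} = 3·v_{1}  ⟹  sig = ⟨2 | 3⟩
  • {5,7}:  v_{5} + v_{7} = 3·v_{4}  ⟹  sig = ⟨2 | 3⟩

Signatures (|P|; sorted positive RHS coefficients), sorted:
{ ⟨2 | 0⟩ ×2,  ⟨2 | 1⟩ ×8,  ⟨2 | 1 1⟩,  ⟨2 | 1 2⟩ ×2,  ⟨2 | 2⟩ ×5,  ⟨2 | 3⟩ ×2 }


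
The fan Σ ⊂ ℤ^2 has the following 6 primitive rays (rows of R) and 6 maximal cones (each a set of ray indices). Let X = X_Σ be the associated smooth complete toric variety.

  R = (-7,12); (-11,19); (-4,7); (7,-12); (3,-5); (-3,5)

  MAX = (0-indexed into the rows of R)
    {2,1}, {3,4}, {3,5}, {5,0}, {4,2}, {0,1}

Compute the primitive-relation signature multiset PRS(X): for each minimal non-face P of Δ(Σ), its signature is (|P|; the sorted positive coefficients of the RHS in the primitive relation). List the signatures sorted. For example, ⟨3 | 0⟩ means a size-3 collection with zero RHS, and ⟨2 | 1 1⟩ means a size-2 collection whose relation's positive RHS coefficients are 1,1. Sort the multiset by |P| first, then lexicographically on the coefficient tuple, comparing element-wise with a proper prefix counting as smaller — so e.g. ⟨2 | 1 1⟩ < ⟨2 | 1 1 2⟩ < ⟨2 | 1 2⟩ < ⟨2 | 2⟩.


The 9 primitive collections of Σ (r=6, n=2):

  • {0,3}:  v_{0} + v_{3} = 0 ; sig = ⟨2 | 0⟩
  • {4,5}:  v_{4} + v_{5} = 0 ; sig = ⟨2 | 0⟩
  • {0,2}:  v_{0} + v_{2} = v_{1} ; sig = ⟨2 | 1⟩
  • {0,4}:  v_{0} + v_{4} = v_{2} ; sig = ⟨2 | 1⟩
  • {1,3}:  v_{1} + v_{3} = v_{2} ; sig = ⟨2 | 1⟩
  • {2,3}:  v_{2} + v_{3} = v_{4} ; sig = ⟨2 | 1⟩
  • {2,5}:  v_{2} + v_{5} = v_{0} ; sig = ⟨2 | 1⟩
  • {1,4}:  v_{1} + v_{4} = 2·v_{2} ; sig = ⟨2 | 2⟩
  • {1,5}:  v_{1} + v_{5} = 2·v_{0} ; sig = ⟨2 | 2⟩

Sorted signature multiset PRS(X):
    |P|=2: 9 collections, coeffs (), (), (1), (1), (1), (1), (1), (2), (2)


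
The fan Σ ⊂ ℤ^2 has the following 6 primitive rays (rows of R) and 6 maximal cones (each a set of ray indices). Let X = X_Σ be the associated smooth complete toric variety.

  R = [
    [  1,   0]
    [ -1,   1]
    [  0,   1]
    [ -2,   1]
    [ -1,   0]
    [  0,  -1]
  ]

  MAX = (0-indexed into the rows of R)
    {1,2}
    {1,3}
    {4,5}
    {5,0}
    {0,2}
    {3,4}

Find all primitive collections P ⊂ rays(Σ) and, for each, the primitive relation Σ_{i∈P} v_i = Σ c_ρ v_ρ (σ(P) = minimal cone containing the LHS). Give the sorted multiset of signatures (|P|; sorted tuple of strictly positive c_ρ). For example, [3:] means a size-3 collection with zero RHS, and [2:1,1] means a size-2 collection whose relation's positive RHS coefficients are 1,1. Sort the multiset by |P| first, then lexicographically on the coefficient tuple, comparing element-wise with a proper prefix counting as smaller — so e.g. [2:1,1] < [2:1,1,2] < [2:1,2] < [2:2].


The 9 primitive collections of Σ (r=6, n=2):

  P = {0,4}:  v_{0} + v_{4} = 0  ⟹  sig = [2:]
  P = {2,5}:  v_{2} + v_{5} = 0  ⟹  sig = [2:]
  P = {0,1}:  v_{0} + v_{1} = v_{2}  ⟹  sig = [2:1]
  P = {0,3}:  v_{0} + v_{3} = v_{1}  ⟹  sig = [2:1]
  P = {1,4}:  v_{1} + v_{4} = v_{3}  ⟹  sig = [2:1]
  P = {1,5}:  v_{1} + v_{5} = v_{4}  ⟹  sig = [2:1]
  P = {2,4}:  v_{2} + v_{4} = v_{1}  ⟹  sig = [2:1]
  P = {2,3}:  v_{2} + v_{3} = 2·v_{1}  ⟹  sig = [2:2]
  P = {3,5}:  v_{3} + v_{5} = 2·v_{4}  ⟹  sig = [2:2]

Signatures (|P|; sorted positive RHS coefficients), sorted:
    [2:]
    [2:]
    [2:1]
    [2:1]
    [2:1]
    [2:1]
    [2:1]
    [2:2]
    [2:2]


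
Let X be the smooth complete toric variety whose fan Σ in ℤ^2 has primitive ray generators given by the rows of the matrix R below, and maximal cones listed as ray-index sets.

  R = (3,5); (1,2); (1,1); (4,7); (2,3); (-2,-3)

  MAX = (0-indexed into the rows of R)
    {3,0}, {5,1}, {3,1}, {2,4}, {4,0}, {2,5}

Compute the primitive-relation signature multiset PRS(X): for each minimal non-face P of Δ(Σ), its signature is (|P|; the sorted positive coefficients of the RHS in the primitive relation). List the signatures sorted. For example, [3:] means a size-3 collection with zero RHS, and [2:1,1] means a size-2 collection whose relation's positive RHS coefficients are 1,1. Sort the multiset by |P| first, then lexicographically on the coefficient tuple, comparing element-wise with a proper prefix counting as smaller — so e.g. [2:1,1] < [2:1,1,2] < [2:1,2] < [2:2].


Σ has 9 primitive collections:

  P={4,5}:  v_{4} + v_{5} = 0  ⟹  sig = [2:]
  P={0,1}:  v_{0} + v_{1} = v_{3}  ⟹  sig = [2:1]
  P={0,5}:  v_{0} + v_{5} = v_{1}  ⟹  sig = [2:1]
  P={1,2}:  v_{1} + v_{2} = v_{4}  ⟹  sig = [2:1]
  P={1,4}:  v_{1} + v_{4} = v_{0}  ⟹  sig = [2:1]
  P={2,3}:  v_{2} + v_{3} = v_{0} + v_{4}  ⟹  sig = [2:1,1]
  P={0,2}:  v_{0} + v_{2} = 2·v_{4}  ⟹  sig = [2:2]
  P={3,4}:  v_{3} + v_{4} = 2·v_{0}  ⟹  sig = [2:2]
  P={3,5}:  v_{3} + v_{5} = 2·v_{1}  ⟹  sig = [2:2]

Signatures (|P|; sorted positive RHS coefficients), sorted:
    |P|=2: 9 collections, coeffs (), (1), (1), (1), (1), (1,1), (2), (2), (2)


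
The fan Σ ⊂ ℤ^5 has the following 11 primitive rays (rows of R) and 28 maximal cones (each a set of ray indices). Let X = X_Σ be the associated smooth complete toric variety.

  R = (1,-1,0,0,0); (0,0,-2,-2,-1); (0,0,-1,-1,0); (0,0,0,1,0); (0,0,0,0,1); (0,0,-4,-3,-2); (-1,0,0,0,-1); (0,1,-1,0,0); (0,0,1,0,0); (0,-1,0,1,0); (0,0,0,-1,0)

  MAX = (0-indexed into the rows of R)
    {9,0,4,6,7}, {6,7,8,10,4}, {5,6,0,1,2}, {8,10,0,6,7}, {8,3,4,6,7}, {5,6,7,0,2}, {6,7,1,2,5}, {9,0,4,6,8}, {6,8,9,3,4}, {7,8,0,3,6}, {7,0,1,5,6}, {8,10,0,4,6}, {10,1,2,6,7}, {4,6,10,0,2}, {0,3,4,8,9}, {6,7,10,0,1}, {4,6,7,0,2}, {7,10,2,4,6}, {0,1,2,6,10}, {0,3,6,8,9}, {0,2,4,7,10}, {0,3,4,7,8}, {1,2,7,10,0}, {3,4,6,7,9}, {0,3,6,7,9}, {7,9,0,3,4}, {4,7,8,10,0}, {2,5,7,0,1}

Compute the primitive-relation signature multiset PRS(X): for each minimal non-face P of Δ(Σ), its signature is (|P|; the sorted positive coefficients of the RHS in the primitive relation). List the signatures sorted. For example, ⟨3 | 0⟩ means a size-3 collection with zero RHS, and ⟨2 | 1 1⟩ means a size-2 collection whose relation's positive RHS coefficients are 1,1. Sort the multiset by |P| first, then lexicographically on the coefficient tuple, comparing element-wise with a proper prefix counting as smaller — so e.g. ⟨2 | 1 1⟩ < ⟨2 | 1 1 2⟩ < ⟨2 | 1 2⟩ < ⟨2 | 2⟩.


Primitive collections (20):

  • {3,10}:  v_{3} + v_{10} = 0  ⟹  sig = ⟨2 | 0⟩
  • {2,8}:  v_{2} + v_{8} = v_{10}  ⟹  sig = ⟨2 | 1⟩
  • {9,10}:  v_{9} + v_{10} = v_{0} + v_{4} + v_{6}  ⟹  sig = ⟨2 | 1 1 1⟩
  • {1,3}:  v_{1} + v_{3} = v_{0} + v_{2} + v_{6} + v_{7}  ⟹  sig = ⟨2 | 1 1 1 1⟩
  • {2,3}:  v_{2} + v_{3} = v_{0} + v_{4} + v_{6} + v_{7}  ⟹  sig = ⟨2 | 1 1 1 1⟩
  • {5,8}:  v_{5} + v_{8} = v_{0} + v_{1} + v_{6} + v_{7} + v_{10}  ⟹  sig = ⟨2 | 1 1 1 1 1⟩
  • {1,8}:  v_{1} + v_{8} = v_{0} + v_{6} + v_{7} + 2·v_{10}  ⟹  sig = ⟨2 | 1 1 1 2⟩
  • {1,9}:  v_{1} + v_{9} = 2·v_{0} + v_{2} + v_{4} + 2·v_{6} + v_{7}  ⟹  sig = ⟨2 | 1 1 1 2 2⟩
  • {4,5}:  v_{4} + v_{5} = v_{0} + 3·v_{2} + v_{6} + v_{7}  ⟹  sig = ⟨2 | 1 1 1 3⟩
  • {2,9}:  v_{2} + v_{9} = 2·v_{0} + 2·v_{4} + 2·v_{6} + v_{7}  ⟹  sig = ⟨2 | 1 2 2 2⟩
  • {5,9}:  v_{5} + v_{9} = 3·v_{0} + 2·v_{2} + v_{4} + 3·v_{6} + 2·v_{7}  ⟹  sig = ⟨2 | 1 2 2 3 3⟩
  • {1,4}:  v_{1} + v_{4} = 2·v_{2}  ⟹  sig = ⟨2 | 2⟩
  • {5,10}:  v_{5} + v_{10} = 2·v_{1}  ⟹  sig = ⟨2 | 2⟩
  • {3,5}:  v_{3} + v_{5} = 2·v_{0} + 2·v_{2} + 2·v_{6} + 2·v_{7}  ⟹  sig = ⟨2 | 2 2 2 2⟩
  • {7,8,9}:  v_{7} + v_{8} + v_{9} = v_{3}  ⟹  sig = ⟨3 | 1⟩
  • {0,3,4,6}:  v_{0} + v_{3} + v_{4} + v_{6} = v_{9}  ⟹  sig = ⟨4 | 1⟩
  • {0,4,6,7,8}:  v_{0} + v_{4} + v_{6} + v_{7} + v_{8} = 0  ⟹  sig = ⟨5 | 0⟩
  • {0,1,2,6,7}:  v_{0} + v_{1} + v_{2} + v_{6} + v_{7} = v_{5}  ⟹  sig = ⟨5 | 1⟩
  • {0,2,6,7,10}:  v_{0} + v_{2} + v_{6} + v_{7} + v_{10} = v_{1}  ⟹  sig = ⟨5 | 1⟩
  • {0,4,6,7,10}:  v_{0} + v_{4} + v_{6} + v_{7} + v_{10} = v_{2}  ⟹  sig = ⟨5 | 1⟩

so the primitive-relation signature multiset is
    |P|=2: 14 collections, coeffs (), (1), (1,1,1), (1,1,1,1), (1,1,1,1), (1,1,1,1,1), (1,1,1,2), (1,1,1,2,2), (1,1,1,3), (1,2,2,2), (1,2,2,3,3), (2), (2), (2,2,2,2)
    |P|=3: 1 collection, coeffs (1)
    |P|=4: 1 collection, coeffs (1)
    |P|=5: 4 collections, coeffs (), (1), (1), (1)
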